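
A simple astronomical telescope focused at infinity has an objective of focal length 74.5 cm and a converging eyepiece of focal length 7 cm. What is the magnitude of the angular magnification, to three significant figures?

|M| = f_obj/|f_eye| = 74.5/7 = 10.643.

10.6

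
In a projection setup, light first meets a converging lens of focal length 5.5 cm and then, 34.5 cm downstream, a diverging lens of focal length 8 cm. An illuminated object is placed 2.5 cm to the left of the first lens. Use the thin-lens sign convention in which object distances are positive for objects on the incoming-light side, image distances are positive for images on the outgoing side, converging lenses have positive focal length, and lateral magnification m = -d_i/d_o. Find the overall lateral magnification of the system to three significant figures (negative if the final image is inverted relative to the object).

0.312

First lens: d_i1 = 1/(1/5.5 - 1/2.5) = -4.583 cm.
m_1 = -(-4.583)/2.5 = 1.8333.
The intermediate image is virtual, 4.583 cm to the left of lens 1, so d_o2 = L - d_i1 = 34.5 - (-4.583) = 39.083 cm.
Second lens: d_i2 = 1/(1/(-8) - 1/(39.083)) = -6.641 cm.
m_2 = -(-6.641)/(39.083) = 0.1699.
Total m = m_1 x m_2 = (1.8333)(0.1699) = 0.3115.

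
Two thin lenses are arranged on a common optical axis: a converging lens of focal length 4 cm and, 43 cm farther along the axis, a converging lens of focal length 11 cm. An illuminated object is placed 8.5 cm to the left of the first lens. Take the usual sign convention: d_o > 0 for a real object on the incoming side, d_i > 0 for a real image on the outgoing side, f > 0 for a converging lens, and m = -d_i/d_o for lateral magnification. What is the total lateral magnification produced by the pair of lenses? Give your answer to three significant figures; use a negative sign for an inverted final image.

First lens: d_i1 = 1/(1/4 - 1/8.5) = 7.556 cm.
m_1 = -(7.556)/8.5 = -0.8889.
That image sits 35.444 cm in front of the second lens, so d_o2 = 35.444 cm.
Second lens: d_i2 = 1/(1/11 - 1/(35.444)) = 15.950 cm.
m_2 = -(15.950)/(35.444) = -0.4500.
The system's lateral magnification is m_1 m_2 = (-0.8889)(-0.4500) = 0.4000.

0.400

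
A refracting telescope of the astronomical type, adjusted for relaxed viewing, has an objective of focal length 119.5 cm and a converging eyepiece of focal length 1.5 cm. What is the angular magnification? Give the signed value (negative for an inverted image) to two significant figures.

-80

M = -f_obj/f_eye = -119.5/(1.5) = -79.667.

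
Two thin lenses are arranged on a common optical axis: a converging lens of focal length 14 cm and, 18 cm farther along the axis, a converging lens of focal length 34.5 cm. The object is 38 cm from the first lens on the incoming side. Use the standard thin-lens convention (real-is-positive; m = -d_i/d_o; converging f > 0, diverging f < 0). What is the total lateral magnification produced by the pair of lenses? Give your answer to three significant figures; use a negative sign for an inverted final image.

-0.520

First lens: d_i1 = 1/(1/14 - 1/38) = 22.167 cm.
m_1 = -(22.167)/38 = -0.5833.
Since 22.167 cm > 18 cm, the first image lies past the second lens and serves as a virtual object: d_o2 = L - d_i1 = -4.167 cm.
Second lens: d_i2 = 1/(1/34.5 - 1/(-4.167)) = 3.718 cm.
m_2 = -(3.718)/(-4.167) = 0.8922.
Overall magnification: m = m_1 m_2 = -0.5205.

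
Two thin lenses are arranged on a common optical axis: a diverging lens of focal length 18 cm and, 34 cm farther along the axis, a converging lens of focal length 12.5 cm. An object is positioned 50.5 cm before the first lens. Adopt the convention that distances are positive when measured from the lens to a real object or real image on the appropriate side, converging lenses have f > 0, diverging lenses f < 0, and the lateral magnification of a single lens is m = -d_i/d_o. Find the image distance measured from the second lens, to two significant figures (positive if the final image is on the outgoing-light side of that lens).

Lens 1: 1/d_i1 = 1/f_1 - 1/d_o1 = 1/(-18) - 1/50.5 = -0.07536 cm^-1, so d_i1 = -13.270 cm.
The intermediate image is virtual, 13.270 cm to the left of lens 1, so d_o2 = L - d_i1 = 34 - (-13.270) = 47.270 cm.
Lens 2: 1/d_i2 = 1/f_2 - 1/d_o2 = 1/12.5 - 1/(47.270) = 0.05884 cm^-1, so d_i2 = 16.994 cm.

17 cm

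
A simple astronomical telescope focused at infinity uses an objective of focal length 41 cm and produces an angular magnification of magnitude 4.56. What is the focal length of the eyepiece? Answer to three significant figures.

8.99 cm

|M| = f_obj/f_eye, so f_eye = f_obj/|M| = 41/4.56 = 8.991 cm.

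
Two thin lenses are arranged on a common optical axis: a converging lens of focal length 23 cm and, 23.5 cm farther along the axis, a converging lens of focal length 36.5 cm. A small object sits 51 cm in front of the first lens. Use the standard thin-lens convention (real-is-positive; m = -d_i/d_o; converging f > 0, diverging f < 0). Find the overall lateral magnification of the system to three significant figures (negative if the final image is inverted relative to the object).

-0.546

Applying the thin-lens equation to the first lens, 1/23 = 1/51 + 1/d_i1, which gives d_i1 = 41.893 cm.
Its lateral magnification is m_1 = -d_i1/d_o1 = -(41.893)/51 = -0.8214.
This image would form 41.893 cm past lens 1, i.e. 18.393 cm beyond lens 2, so it is a virtual object for lens 2: d_o2 = 23.5 - 41.893 = -18.393 cm.
Applying the thin-lens equation again with f_2 = 36.5 cm and d_o2 = -18.393 cm gives d_i2 = 12.230 cm.
m_2 = -(12.230)/(-18.393) = 0.6649.
Overall magnification: m = m_1 m_2 = -0.5462.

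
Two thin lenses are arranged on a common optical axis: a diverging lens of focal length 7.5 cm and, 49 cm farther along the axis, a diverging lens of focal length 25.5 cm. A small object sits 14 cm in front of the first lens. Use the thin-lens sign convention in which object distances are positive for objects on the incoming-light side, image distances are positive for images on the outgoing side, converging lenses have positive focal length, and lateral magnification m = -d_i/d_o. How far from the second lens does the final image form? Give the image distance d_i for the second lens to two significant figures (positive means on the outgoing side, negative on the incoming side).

-17 cm

Applying the thin-lens equation to the first lens, 1/(-7.5) = 1/14 + 1/d_i1, which gives d_i1 = -4.884 cm.
The intermediate image is virtual, 4.884 cm to the left of lens 1, so d_o2 = L - d_i1 = 49 - (-4.884) = 53.884 cm.
Applying the thin-lens equation again with f_2 = -25.5 cm and d_o2 = 53.884 cm gives d_i2 = -17.309 cm.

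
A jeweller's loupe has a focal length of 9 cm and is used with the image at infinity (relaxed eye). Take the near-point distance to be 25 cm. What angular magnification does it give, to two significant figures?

2.8

M = D/f = 25/9 = 2.778.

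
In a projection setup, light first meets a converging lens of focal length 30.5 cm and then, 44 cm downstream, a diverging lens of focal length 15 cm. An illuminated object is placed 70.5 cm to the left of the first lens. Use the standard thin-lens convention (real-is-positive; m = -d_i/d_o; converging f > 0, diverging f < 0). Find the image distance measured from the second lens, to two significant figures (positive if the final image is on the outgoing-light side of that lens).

28 cm

Lens 1: 1/d_i1 = 1/f_1 - 1/d_o1 = 1/30.5 - 1/70.5 = 0.01860 cm^-1, so d_i1 = 53.756 cm.
This image would form 53.756 cm past lens 1, i.e. 9.756 cm beyond lens 2, so it is a virtual object for lens 2: d_o2 = 44 - 53.756 = -9.756 cm.
Lens 2: 1/d_i2 = 1/f_2 - 1/d_o2 = 1/(-15) - 1/(-9.756) = 0.03583 cm^-1, so d_i2 = 27.908 cm.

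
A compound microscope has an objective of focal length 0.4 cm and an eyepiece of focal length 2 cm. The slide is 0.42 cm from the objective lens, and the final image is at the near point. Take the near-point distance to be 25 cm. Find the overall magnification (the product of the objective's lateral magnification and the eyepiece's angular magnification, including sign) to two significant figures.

Objective: 1/d_i = 1/f_obj - 1/d_o = 1/0.4 - 1/0.42 = 0.11905 cm^-1, so d_i = 8.400 cm.
m_obj = -d_i/d_o = -8.400/0.42 = -20.000.
Eyepiece angular magnification (image at near point): M_eye = 1 + D/f_e = 1 + 25/2 = 13.500.
Overall M = m_obj x M_eye = (-20.000)(13.500) = -270.00.

-270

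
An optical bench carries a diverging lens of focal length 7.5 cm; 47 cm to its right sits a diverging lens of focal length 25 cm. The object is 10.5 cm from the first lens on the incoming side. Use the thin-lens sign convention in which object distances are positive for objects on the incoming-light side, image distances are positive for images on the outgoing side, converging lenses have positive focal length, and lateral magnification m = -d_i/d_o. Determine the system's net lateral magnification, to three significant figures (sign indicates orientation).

First lens: d_i1 = 1/(1/(-7.5) - 1/10.5) = -4.375 cm.
m_1 = -(-4.375)/10.5 = 0.4167.
With d_i1 < 0 the first image is virtual and lies on the object side; the object distance for lens 2 is d_o2 = 47 - (-4.375) = 51.375 cm.
Second lens: d_i2 = 1/(1/(-25) - 1/(51.375)) = -16.817 cm.
m_2 = -(-16.817)/(51.375) = 0.3273.
Total m = m_1 x m_2 = (0.4167)(0.3273) = 0.1364.

0.136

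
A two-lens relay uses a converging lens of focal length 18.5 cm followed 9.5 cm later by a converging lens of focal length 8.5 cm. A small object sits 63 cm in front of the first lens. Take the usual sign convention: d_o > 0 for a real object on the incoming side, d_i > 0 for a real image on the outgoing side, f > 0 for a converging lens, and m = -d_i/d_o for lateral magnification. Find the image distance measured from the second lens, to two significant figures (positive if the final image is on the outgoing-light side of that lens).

5.6 cm

First lens: d_i1 = 1/(1/18.5 - 1/63) = 26.191 cm.
This image would form 26.191 cm past lens 1, i.e. 16.691 cm beyond lens 2, so it is a virtual object for lens 2: d_o2 = 9.5 - 26.191 = -16.691 cm.
Second lens: d_i2 = 1/(1/8.5 - 1/(-16.691)) = 5.632 cm.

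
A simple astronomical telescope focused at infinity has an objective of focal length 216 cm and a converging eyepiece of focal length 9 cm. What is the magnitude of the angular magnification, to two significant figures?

|M| = f_obj/|f_eye| = 216/9 = 24.000.

24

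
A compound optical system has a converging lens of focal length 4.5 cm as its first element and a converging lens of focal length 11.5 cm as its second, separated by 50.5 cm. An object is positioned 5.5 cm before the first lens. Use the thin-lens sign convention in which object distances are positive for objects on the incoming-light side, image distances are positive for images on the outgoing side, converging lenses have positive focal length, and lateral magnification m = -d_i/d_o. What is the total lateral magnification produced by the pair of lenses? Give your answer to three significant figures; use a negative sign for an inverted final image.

3.63

First lens: d_i1 = 1/(1/4.5 - 1/5.5) = 24.750 cm.
m_1 = -(24.750)/5.5 = -4.5000.
That image sits 25.750 cm in front of the second lens, so d_o2 = 25.750 cm.
Second lens: d_i2 = 1/(1/11.5 - 1/(25.750)) = 20.781 cm.
m_2 = -(20.781)/(25.750) = -0.8070.
Overall magnification: m = m_1 m_2 = 3.6316.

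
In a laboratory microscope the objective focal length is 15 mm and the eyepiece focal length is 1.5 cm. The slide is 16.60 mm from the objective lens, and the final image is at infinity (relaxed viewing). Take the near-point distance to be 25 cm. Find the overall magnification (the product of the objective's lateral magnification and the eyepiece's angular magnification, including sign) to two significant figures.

Convert to cm: f_obj = 15 mm = 1.5 cm; d_o = 16.60 mm = 1.66 cm.
Objective: 1/d_i = 1/f_obj - 1/d_o = 1/1.5 - 1/1.66 = 0.06426 cm^-1, so d_i = 15.563 cm.
m_obj = -d_i/d_o = -15.563/1.66 = -9.375.
Eyepiece angular magnification (image at infinity): M_eye = D/f_e = 25/1.5 = 16.667.
Overall M = m_obj x M_eye = (-9.375)(16.667) = -156.25.

-160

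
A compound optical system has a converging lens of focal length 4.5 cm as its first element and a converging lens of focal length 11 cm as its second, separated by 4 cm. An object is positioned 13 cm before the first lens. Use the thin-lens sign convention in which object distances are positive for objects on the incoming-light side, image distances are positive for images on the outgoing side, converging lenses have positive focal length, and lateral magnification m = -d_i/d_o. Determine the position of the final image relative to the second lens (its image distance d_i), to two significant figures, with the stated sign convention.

2.3 cm

Lens 1: 1/d_i1 = 1/f_1 - 1/d_o1 = 1/4.5 - 1/13 = 0.14530 cm^-1, so d_i1 = 6.882 cm.
This image would form 6.882 cm past lens 1, i.e. 2.882 cm beyond lens 2, so it is a virtual object for lens 2: d_o2 = 4 - 6.882 = -2.882 cm.
Lens 2: 1/d_i2 = 1/f_2 - 1/d_o2 = 1/11 - 1/(-2.882) = 0.43785 cm^-1, so d_i2 = 2.284 cm.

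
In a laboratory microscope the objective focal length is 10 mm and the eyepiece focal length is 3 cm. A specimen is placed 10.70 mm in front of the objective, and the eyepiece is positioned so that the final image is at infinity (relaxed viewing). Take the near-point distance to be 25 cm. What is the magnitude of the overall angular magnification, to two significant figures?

120

Convert to cm: f_obj = 10 mm = 1 cm; d_o = 10.70 mm = 1.07 cm.
Objective: 1/d_i = 1/f_obj - 1/d_o = 1/1 - 1/1.07 = 0.06542 cm^-1, so d_i = 15.286 cm.
m_obj = -d_i/d_o = -15.286/1.07 = -14.286.
Eyepiece angular magnification (image at infinity): M_eye = D/f_e = 25/3 = 8.333.
Overall M = m_obj x M_eye = (-14.286)(8.333) = -119.05.
|M| = 119.05.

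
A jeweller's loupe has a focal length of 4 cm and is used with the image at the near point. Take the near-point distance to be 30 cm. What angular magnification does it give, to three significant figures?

8.50

M = 1 + D/f = 1 + 30/4 = 8.500.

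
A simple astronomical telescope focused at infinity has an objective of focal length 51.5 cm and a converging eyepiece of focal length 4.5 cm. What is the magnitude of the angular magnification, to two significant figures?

|M| = f_obj/|f_eye| = 51.5/4.5 = 11.444.

11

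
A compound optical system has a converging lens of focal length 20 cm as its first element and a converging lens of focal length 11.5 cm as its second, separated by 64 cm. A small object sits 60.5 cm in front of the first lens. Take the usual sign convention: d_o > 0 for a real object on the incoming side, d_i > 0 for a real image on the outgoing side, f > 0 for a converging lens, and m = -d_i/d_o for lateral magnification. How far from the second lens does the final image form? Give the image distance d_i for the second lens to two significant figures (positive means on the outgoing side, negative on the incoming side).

17 cm

Applying the thin-lens equation to the first lens, 1/20 = 1/60.5 + 1/d_i1, which gives d_i1 = 29.877 cm.
That image sits 34.123 cm in front of the second lens, so d_o2 = 34.123 cm.
Applying the thin-lens equation again with f_2 = 11.5 cm and d_o2 = 34.123 cm gives d_i2 = 17.346 cm.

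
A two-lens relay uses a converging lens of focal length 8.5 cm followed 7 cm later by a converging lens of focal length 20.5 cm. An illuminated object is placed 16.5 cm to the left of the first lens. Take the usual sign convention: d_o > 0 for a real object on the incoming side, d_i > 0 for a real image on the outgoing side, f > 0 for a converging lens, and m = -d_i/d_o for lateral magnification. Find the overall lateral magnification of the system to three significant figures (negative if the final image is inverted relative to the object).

Lens 1: 1/d_i1 = 1/f_1 - 1/d_o1 = 1/8.5 - 1/16.5 = 0.05704 cm^-1, so d_i1 = 17.531 cm.
m_1 = -(17.531)/16.5 = -1.0625.
This image would form 17.531 cm past lens 1, i.e. 10.531 cm beyond lens 2, so it is a virtual object for lens 2: d_o2 = 7 - 17.531 = -10.531 cm.
Lens 2: 1/d_i2 = 1/f_2 - 1/d_o2 = 1/20.5 - 1/(-10.531) = 0.14374 cm^-1, so d_i2 = 6.957 cm.
m_2 = -(6.957)/(-10.531) = 0.6606.
Total m = m_1 x m_2 = (-1.0625)(0.6606) = -0.7019.

-0.702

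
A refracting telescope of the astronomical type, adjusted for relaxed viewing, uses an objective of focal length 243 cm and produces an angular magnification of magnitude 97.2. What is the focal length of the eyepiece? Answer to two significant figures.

|M| = f_obj/f_eye, so f_eye = f_obj/|M| = 243/97.2 = 2.500 cm.

2.5 cm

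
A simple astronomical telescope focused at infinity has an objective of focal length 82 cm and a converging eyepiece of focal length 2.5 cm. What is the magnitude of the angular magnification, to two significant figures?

33

|M| = f_obj/|f_eye| = 82/2.5 = 32.800.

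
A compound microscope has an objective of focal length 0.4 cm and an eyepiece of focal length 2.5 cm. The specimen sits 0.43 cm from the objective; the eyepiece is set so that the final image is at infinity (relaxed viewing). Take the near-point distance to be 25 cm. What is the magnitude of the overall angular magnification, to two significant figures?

Objective: 1/d_i = 1/f_obj - 1/d_o = 1/0.4 - 1/0.43 = 0.17442 cm^-1, so d_i = 5.733 cm.
m_obj = -d_i/d_o = -5.733/0.43 = -13.333.
Eyepiece angular magnification (image at infinity): M_eye = D/f_e = 25/2.5 = 10.000.
Overall M = m_obj x M_eye = (-13.333)(10.000) = -133.33.
|M| = 133.33.

130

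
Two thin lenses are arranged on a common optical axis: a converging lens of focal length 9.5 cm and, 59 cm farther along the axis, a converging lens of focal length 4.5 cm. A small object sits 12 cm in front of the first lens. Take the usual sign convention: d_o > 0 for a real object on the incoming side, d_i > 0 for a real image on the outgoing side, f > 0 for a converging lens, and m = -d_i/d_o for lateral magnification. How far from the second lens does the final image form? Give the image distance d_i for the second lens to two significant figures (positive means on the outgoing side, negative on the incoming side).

First lens: d_i1 = 1/(1/9.5 - 1/12) = 45.600 cm.
Object distance for lens 2: d_o2 = 59 - 45.600 = 13.400 cm.
Second lens: d_i2 = 1/(1/4.5 - 1/(13.400)) = 6.775 cm.

6.8 cm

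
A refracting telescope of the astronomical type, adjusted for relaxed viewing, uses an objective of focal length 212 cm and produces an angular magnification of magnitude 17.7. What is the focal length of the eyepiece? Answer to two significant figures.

|M| = f_obj/f_eye, so f_eye = f_obj/|M| = 212/17.7 = 11.977 cm.

12 cm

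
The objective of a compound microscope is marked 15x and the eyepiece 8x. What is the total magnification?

120

The overall magnification of a compound microscope is the product of the objective and eyepiece magnifications:
M = M_obj x M_eye = 15 x 8 = 120.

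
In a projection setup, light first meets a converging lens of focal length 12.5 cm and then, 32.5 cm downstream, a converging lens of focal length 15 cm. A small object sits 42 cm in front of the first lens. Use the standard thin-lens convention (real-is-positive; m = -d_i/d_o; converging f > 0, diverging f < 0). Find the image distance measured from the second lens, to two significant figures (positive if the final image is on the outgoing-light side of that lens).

Applying the thin-lens equation to the first lens, 1/12.5 = 1/42 + 1/d_i1, which gives d_i1 = 17.797 cm.
Object distance for lens 2: d_o2 = 32.5 - 17.797 = 14.703 cm.
Applying the thin-lens equation again with f_2 = 15 cm and d_o2 = 14.703 cm gives d_i2 = -743.571 cm.

-740 cm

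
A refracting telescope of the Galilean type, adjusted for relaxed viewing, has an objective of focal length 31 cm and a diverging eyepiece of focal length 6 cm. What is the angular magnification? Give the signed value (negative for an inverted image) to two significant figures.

M = -f_obj/f_eye = -31/(-6) = 5.167.

5.2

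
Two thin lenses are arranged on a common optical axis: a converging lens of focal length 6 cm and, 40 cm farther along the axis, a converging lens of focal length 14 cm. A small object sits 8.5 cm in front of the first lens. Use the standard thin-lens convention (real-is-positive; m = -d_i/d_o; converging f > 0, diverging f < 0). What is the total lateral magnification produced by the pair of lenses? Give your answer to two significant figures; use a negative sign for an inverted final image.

First lens: d_i1 = 1/(1/6 - 1/8.5) = 20.400 cm.
m_1 = -(20.400)/8.5 = -2.4000.
That image sits 19.600 cm in front of the second lens, so d_o2 = 19.600 cm.
Second lens: d_i2 = 1/(1/14 - 1/(19.600)) = 49.000 cm.
m_2 = -(49.000)/(19.600) = -2.5000.
Overall magnification: m = m_1 m_2 = 6.0000.

6.0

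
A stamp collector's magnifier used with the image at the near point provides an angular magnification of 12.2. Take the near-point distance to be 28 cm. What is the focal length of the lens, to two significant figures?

2.5 cm

For the image at the near point, M = 1 + D/f.
f = D/(M - 1) = 28/(12.2 - 1) = 2.500 cm.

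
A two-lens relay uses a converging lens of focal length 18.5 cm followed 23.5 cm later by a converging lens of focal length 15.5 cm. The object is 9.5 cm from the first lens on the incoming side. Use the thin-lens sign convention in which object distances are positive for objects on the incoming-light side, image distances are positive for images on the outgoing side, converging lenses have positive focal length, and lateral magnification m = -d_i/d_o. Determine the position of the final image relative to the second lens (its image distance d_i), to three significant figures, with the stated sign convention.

First lens: d_i1 = 1/(1/18.5 - 1/9.5) = -19.528 cm.
The intermediate image is virtual, 19.528 cm to the left of lens 1, so d_o2 = L - d_i1 = 23.5 - (-19.528) = 43.028 cm.
Second lens: d_i2 = 1/(1/15.5 - 1/(43.028)) = 24.228 cm.

24.2 cm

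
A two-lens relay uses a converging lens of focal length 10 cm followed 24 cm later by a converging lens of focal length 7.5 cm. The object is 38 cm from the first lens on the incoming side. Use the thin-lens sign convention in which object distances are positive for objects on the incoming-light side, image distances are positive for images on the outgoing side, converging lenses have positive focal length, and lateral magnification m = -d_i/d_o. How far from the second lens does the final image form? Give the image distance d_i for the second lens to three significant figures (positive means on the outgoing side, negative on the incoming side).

26.7 cm

First lens: d_i1 = 1/(1/10 - 1/38) = 13.571 cm.
That image sits 10.429 cm in front of the second lens, so d_o2 = 10.429 cm.
Second lens: d_i2 = 1/(1/7.5 - 1/(10.429)) = 26.707 cm.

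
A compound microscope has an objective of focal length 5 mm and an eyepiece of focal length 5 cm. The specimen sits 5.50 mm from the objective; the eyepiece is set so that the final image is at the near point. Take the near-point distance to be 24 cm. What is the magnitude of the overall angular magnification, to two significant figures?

Convert to cm: f_obj = 5 mm = 0.5 cm; d_o = 5.50 mm = 0.55 cm.
Objective: 1/d_i = 1/f_obj - 1/d_o = 1/0.5 - 1/0.55 = 0.18182 cm^-1, so d_i = 5.500 cm.
m_obj = -d_i/d_o = -5.500/0.55 = -10.000.
Eyepiece angular magnification (image at near point): M_eye = 1 + D/f_e = 1 + 24/5 = 5.800.
Overall M = m_obj x M_eye = (-10.000)(5.800) = -58.00.
|M| = 58.00.

58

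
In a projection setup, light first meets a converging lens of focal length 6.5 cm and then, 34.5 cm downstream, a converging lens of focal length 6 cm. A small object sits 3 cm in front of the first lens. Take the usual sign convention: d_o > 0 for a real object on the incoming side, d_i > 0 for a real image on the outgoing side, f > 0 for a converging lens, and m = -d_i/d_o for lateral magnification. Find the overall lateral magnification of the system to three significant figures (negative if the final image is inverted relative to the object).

-0.327

First lens: d_i1 = 1/(1/6.5 - 1/3) = -5.571 cm.
m_1 = -(-5.571)/3 = 1.8571.
With d_i1 < 0 the first image is virtual and lies on the object side; the object distance for lens 2 is d_o2 = 34.5 - (-5.571) = 40.071 cm.
Second lens: d_i2 = 1/(1/6 - 1/(40.071)) = 7.057 cm.
m_2 = -(7.057)/(40.071) = -0.1761.
Overall magnification: m = m_1 m_2 = -0.3270.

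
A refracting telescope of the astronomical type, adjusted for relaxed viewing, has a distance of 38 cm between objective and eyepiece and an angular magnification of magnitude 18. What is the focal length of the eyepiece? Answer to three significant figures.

2.00 cm

In normal adjustment the tube length equals f_obj + f_eye and |M| = f_obj/f_eye.
So f_obj = 18 f_eye and 18 f_eye + f_eye = 38 cm, giving f_eye = 38/19 = 2.000 cm and f_obj = 36.000 cm.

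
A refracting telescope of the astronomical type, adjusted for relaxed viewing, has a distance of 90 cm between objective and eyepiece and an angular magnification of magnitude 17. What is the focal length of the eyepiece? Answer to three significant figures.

5.00 cm

In normal adjustment the tube length equals f_obj + f_eye and |M| = f_obj/f_eye.
So f_obj = 17 f_eye and 17 f_eye + f_eye = 90 cm, giving f_eye = 90/18 = 5.000 cm and f_obj = 85.000 cm.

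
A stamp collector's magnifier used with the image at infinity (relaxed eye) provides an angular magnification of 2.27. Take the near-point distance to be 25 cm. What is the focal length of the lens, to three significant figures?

For the image at infinity, M = D/f.
f = D/M = 25/2.27 = 11.013 cm.

11.0 cm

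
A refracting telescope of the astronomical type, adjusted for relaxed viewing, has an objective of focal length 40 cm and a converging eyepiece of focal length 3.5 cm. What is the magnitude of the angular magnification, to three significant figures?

|M| = f_obj/|f_eye| = 40/3.5 = 11.429.

11.4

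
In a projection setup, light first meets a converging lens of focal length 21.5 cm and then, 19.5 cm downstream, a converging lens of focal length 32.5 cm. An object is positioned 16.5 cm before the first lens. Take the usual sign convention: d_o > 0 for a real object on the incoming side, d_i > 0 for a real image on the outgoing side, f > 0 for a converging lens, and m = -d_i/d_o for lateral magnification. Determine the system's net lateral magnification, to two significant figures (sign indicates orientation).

-2.4

Lens 1: 1/d_i1 = 1/f_1 - 1/d_o1 = 1/21.5 - 1/16.5 = -0.01409 cm^-1, so d_i1 = -70.950 cm.
m_1 = -(-70.950)/16.5 = 4.3000.
With d_i1 < 0 the first image is virtual and lies on the object side; the object distance for lens 2 is d_o2 = 19.5 - (-70.950) = 90.450 cm.
Lens 2: 1/d_i2 = 1/f_2 - 1/d_o2 = 1/32.5 - 1/(90.450) = 0.01971 cm^-1, so d_i2 = 50.727 cm.
m_2 = -(50.727)/(90.450) = -0.5608.
Total m = m_1 x m_2 = (4.3000)(-0.5608) = -2.4116.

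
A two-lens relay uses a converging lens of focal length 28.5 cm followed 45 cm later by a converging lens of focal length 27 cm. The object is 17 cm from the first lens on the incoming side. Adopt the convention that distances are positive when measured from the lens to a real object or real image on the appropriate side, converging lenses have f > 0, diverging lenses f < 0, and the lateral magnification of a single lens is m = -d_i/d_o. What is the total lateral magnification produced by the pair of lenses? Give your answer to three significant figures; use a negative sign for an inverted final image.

-1.11

Applying the thin-lens equation to the first lens, 1/28.5 = 1/17 + 1/d_i1, which gives d_i1 = -42.130 cm.
Its lateral magnification is m_1 = -d_i1/d_o1 = -(-42.130)/17 = 2.4783.
The intermediate image is virtual, 42.130 cm to the left of lens 1, so d_o2 = L - d_i1 = 45 - (-42.130) = 87.130 cm.
Applying the thin-lens equation again with f_2 = 27 cm and d_o2 = 87.130 cm gives d_i2 = 39.124 cm.
m_2 = -(39.124)/(87.130) = -0.4490.
The system's lateral magnification is m_1 m_2 = (2.4783)(-0.4490) = -1.1128.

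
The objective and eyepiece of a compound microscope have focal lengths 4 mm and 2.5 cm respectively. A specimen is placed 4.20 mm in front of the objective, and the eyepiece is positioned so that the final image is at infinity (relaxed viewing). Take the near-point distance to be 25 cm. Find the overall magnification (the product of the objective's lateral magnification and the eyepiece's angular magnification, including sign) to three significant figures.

-200

Convert to cm: f_obj = 4 mm = 0.4 cm; d_o = 4.20 mm = 0.42 cm.
Objective: 1/d_i = 1/f_obj - 1/d_o = 1/0.4 - 1/0.42 = 0.11905 cm^-1, so d_i = 8.400 cm.
m_obj = -d_i/d_o = -8.400/0.42 = -20.000.
Eyepiece angular magnification (image at infinity): M_eye = D/f_e = 25/2.5 = 10.000.
Overall M = m_obj x M_eye = (-20.000)(10.000) = -200.00.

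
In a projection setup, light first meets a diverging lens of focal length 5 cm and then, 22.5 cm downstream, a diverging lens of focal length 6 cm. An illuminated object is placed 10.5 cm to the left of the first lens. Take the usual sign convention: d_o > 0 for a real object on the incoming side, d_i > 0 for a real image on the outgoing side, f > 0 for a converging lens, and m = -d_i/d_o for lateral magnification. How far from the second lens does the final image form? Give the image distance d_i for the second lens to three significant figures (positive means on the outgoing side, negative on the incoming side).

Applying the thin-lens equation to the first lens, 1/(-5) = 1/10.5 + 1/d_i1, which gives d_i1 = -3.387 cm.
With d_i1 < 0 the first image is virtual and lies on the object side; the object distance for lens 2 is d_o2 = 22.5 - (-3.387) = 25.887 cm.
Applying the thin-lens equation again with f_2 = -6 cm and d_o2 = 25.887 cm gives d_i2 = -4.871 cm.

-4.87 cm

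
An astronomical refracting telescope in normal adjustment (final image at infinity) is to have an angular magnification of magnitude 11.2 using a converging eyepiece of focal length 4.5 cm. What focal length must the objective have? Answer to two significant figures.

50 cm

|M| = f_obj/|f_eye|, so f_obj = |M| x |f_eye| = 11.2 x 4.5 = 50.400 cm.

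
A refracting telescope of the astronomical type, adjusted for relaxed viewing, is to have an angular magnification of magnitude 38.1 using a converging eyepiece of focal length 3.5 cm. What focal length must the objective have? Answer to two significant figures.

130 cm

|M| = f_obj/|f_eye|, so f_obj = |M| x |f_eye| = 38.1 x 3.5 = 133.350 cm.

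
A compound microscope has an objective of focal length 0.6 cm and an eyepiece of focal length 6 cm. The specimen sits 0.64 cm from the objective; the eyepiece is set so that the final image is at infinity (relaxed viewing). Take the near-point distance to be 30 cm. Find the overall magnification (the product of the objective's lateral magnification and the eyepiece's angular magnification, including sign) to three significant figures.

-75.0

Objective: 1/d_i = 1/f_obj - 1/d_o = 1/0.6 - 1/0.64 = 0.10417 cm^-1, so d_i = 9.600 cm.
m_obj = -d_i/d_o = -9.600/0.64 = -15.000.
Eyepiece angular magnification (image at infinity): M_eye = D/f_e = 30/6 = 5.000.
Overall M = m_obj x M_eye = (-15.000)(5.000) = -75.00.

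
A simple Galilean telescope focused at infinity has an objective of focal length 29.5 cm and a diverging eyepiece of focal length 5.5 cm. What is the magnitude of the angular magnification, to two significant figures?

|M| = f_obj/|f_eye| = 29.5/5.5 = 5.364.

5.4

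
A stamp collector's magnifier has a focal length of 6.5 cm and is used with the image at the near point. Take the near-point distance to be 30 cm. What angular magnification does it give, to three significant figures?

M = 1 + D/f = 1 + 30/6.5 = 5.615.

5.62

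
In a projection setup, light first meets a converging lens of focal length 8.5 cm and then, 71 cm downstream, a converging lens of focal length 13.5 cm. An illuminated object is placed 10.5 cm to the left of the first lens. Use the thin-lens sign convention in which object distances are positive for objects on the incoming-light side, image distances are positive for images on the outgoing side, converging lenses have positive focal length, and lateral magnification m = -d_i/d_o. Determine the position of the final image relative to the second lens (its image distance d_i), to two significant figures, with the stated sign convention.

28 cm

Applying the thin-lens equation to the first lens, 1/8.5 = 1/10.5 + 1/d_i1, which gives d_i1 = 44.625 cm.
The intermediate image is 44.625 cm to the right of lens 1, so d_o2 = L - d_i1 = 71 - 44.625 = 26.375 cm.
Applying the thin-lens equation again with f_2 = 13.5 cm and d_o2 = 26.375 cm gives d_i2 = 27.655 cm.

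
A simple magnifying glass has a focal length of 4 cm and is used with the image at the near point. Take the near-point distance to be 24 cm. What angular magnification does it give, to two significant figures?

M = 1 + D/f = 1 + 24/4 = 7.000.

7.0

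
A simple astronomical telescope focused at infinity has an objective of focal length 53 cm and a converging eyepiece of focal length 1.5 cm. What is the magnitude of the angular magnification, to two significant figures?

|M| = f_obj/|f_eye| = 53/1.5 = 35.333.

35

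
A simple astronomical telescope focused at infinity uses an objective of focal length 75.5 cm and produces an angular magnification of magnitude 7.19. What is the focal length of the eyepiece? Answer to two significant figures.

11 cm

|M| = f_obj/f_eye, so f_eye = f_obj/|M| = 75.5/7.19 = 10.501 cm.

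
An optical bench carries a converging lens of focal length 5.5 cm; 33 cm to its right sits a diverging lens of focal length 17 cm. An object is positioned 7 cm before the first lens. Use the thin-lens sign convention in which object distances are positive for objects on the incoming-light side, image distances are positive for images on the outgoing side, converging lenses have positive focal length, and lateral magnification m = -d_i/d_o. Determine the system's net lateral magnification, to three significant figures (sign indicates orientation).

-2.56

Applying the thin-lens equation to the first lens, 1/5.5 = 1/7 + 1/d_i1, which gives d_i1 = 25.667 cm.
Its lateral magnification is m_1 = -d_i1/d_o1 = -(25.667)/7 = -3.6667.
That image sits 7.333 cm in front of the second lens, so d_o2 = 7.333 cm.
Applying the thin-lens equation again with f_2 = -17 cm and d_o2 = 7.333 cm gives d_i2 = -5.123 cm.
m_2 = -(-5.123)/(7.333) = 0.6986.
Overall magnification: m = m_1 m_2 = -2.5616.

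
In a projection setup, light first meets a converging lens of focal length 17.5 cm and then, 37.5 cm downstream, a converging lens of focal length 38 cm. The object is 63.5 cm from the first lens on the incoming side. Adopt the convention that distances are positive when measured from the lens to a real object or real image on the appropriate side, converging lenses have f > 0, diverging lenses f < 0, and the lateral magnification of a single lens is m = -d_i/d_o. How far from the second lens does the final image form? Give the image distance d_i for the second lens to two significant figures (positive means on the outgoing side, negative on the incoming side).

-21 cm

Lens 1: 1/d_i1 = 1/f_1 - 1/d_o1 = 1/17.5 - 1/63.5 = 0.04139 cm^-1, so d_i1 = 24.158 cm.
That image sits 13.342 cm in front of the second lens, so d_o2 = 13.342 cm.
Lens 2: 1/d_i2 = 1/f_2 - 1/d_o2 = 1/38 - 1/(13.342) = -0.04863 cm^-1, so d_i2 = -20.562 cm.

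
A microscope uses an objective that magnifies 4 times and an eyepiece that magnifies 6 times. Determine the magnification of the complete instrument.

24

The overall magnification of a compound microscope is the product of the objective and eyepiece magnifications:
M = M_obj x M_eye = 4 x 6 = 24.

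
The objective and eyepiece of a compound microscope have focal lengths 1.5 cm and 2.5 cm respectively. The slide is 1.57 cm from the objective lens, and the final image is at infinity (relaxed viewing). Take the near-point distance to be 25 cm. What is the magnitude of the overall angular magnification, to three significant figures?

214

Objective: 1/d_i = 1/f_obj - 1/d_o = 1/1.5 - 1/1.57 = 0.02972 cm^-1, so d_i = 33.643 cm.
m_obj = -d_i/d_o = -33.643/1.57 = -21.429.
Eyepiece angular magnification (image at infinity): M_eye = D/f_e = 25/2.5 = 10.000.
Overall M = m_obj x M_eye = (-21.429)(10.000) = -214.29.
|M| = 214.29.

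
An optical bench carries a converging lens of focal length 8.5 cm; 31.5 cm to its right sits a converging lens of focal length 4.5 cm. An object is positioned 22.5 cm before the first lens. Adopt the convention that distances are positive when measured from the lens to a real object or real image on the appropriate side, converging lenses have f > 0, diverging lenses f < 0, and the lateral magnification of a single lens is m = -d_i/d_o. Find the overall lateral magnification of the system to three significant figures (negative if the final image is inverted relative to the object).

First lens: d_i1 = 1/(1/8.5 - 1/22.5) = 13.661 cm.
m_1 = -(13.661)/22.5 = -0.6071.
Object distance for lens 2: d_o2 = 31.5 - 13.661 = 17.839 cm.
Second lens: d_i2 = 1/(1/4.5 - 1/(17.839)) = 6.018 cm.
m_2 = -(6.018)/(17.839) = -0.3373.
The system's lateral magnification is m_1 m_2 = (-0.6071)(-0.3373) = 0.2048.

0.205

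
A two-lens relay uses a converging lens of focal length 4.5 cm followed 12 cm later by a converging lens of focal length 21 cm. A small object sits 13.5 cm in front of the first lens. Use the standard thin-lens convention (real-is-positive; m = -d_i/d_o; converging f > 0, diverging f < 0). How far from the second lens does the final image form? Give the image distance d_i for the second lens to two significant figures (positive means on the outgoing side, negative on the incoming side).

Applying the thin-lens equation to the first lens, 1/4.5 = 1/13.5 + 1/d_i1, which gives d_i1 = 6.750 cm.
That image sits 5.250 cm in front of the second lens, so d_o2 = 5.250 cm.
Applying the thin-lens equation again with f_2 = 21 cm and d_o2 = 5.250 cm gives d_i2 = -7.000 cm.

-7.0 cm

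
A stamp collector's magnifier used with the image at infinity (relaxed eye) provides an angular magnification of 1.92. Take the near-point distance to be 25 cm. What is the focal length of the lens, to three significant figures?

13.0 cm

For the image at infinity, M = D/f.
f = D/M = 25/1.92 = 13.021 cm.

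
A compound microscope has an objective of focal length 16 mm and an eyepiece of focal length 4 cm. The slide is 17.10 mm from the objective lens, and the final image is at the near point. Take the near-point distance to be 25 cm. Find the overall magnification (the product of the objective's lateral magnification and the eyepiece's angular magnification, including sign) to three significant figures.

-105

Convert to cm: f_obj = 16 mm = 1.6 cm; d_o = 17.10 mm = 1.71 cm.
Objective: 1/d_i = 1/f_obj - 1/d_o = 1/1.6 - 1/1.71 = 0.04020 cm^-1, so d_i = 24.873 cm.
m_obj = -d_i/d_o = -24.873/1.71 = -14.545.
Eyepiece angular magnification (image at near point): M_eye = 1 + D/f_e = 1 + 25/4 = 7.250.
Overall M = m_obj x M_eye = (-14.545)(7.250) = -105.45.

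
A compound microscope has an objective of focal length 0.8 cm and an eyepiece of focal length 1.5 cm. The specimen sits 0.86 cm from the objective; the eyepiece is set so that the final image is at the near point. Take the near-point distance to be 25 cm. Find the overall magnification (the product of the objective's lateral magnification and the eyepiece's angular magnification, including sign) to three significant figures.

-236

Objective: 1/d_i = 1/f_obj - 1/d_o = 1/0.8 - 1/0.86 = 0.08721 cm^-1, so d_i = 11.467 cm.
m_obj = -d_i/d_o = -11.467/0.86 = -13.333.
Eyepiece angular magnification (image at near point): M_eye = 1 + D/f_e = 1 + 25/1.5 = 17.667.
Overall M = m_obj x M_eye = (-13.333)(17.667) = -235.56.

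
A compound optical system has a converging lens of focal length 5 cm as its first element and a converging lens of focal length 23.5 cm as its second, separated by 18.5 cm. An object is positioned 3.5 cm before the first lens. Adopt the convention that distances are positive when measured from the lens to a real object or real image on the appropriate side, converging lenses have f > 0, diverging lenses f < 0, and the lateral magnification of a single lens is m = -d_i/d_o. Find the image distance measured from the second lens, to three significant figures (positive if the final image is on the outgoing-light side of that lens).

106 cm

First lens: d_i1 = 1/(1/5 - 1/3.5) = -11.667 cm.
The intermediate image is virtual, 11.667 cm to the left of lens 1, so d_o2 = L - d_i1 = 18.5 - (-11.667) = 30.167 cm.
Second lens: d_i2 = 1/(1/23.5 - 1/(30.167)) = 106.337 cm.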